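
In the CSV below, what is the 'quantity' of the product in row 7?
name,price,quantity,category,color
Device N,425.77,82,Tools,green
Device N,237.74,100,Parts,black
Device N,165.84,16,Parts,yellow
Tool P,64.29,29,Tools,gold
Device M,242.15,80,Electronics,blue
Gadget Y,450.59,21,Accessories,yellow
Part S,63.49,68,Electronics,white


Query: Row 7 ('Part S'), column 'quantity'
Value: 68

68


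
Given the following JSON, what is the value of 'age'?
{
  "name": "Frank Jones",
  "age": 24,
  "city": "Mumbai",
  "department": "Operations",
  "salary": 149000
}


Looking up field 'age'
Value: 24

24


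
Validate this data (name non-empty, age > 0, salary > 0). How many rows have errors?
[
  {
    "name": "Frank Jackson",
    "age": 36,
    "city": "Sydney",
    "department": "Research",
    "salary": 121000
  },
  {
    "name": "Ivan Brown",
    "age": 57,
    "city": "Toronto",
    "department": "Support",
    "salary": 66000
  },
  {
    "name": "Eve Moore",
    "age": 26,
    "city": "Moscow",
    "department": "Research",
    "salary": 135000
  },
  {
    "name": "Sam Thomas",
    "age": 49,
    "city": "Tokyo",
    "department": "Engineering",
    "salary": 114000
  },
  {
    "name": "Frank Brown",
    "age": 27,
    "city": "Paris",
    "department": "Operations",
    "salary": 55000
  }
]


Validating 5 records:
Rules: name non-empty, age > 0, salary > 0

  Row 1 (Frank Jackson): OK
  Row 2 (Ivan Brown): OK
  Row 3 (Eve Moore): OK
  Row 4 (Sam Thomas): OK
  Row 5 (Frank Brown): OK

Total errors: 0

0 errors


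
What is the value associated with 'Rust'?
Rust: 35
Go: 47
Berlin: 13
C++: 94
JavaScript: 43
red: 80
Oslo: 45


Looking up key 'Rust'
Value: 35

35


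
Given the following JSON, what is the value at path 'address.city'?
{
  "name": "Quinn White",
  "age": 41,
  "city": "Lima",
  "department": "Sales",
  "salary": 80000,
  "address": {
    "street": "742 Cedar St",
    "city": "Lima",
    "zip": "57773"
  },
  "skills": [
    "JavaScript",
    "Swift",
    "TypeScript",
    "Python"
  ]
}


Query: address.city
Path: address -> city
Value: Lima

Lima


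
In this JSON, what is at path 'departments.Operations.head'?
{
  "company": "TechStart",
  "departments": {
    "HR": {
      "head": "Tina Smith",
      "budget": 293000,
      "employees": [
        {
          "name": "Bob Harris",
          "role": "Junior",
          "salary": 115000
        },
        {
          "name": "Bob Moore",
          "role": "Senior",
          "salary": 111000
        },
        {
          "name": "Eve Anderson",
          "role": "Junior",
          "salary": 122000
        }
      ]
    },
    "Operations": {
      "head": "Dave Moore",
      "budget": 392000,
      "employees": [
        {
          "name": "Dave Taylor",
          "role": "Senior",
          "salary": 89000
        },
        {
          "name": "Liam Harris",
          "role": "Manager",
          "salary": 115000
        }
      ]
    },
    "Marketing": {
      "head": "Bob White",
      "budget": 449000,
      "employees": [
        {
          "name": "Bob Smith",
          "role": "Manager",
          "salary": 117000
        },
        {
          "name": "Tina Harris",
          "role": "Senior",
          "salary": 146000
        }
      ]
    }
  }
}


Path: departments.Operations.head

Navigate:
  -> departments
  -> Operations
  -> head = 'Dave Moore'

Dave Moore


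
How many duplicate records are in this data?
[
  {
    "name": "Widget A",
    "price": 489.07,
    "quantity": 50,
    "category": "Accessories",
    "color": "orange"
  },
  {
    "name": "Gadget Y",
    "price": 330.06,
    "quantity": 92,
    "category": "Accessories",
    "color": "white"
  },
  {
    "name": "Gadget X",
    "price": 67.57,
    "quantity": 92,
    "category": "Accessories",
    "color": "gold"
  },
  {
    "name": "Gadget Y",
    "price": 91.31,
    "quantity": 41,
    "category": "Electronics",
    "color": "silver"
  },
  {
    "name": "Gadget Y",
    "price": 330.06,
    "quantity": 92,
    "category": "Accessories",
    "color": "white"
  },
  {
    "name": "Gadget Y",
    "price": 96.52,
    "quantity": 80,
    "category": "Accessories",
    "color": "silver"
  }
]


Checking 6 records for duplicates:

  Row 1: Widget A ($489.07, qty 50)
  Row 2: Gadget Y ($330.06, qty 92)
  Row 3: Gadget X ($67.57, qty 92)
  Row 4: Gadget Y ($91.31, qty 41)
  Row 5: Gadget Y ($330.06, qty 92) <-- DUPLICATE
  Row 6: Gadget Y ($96.52, qty 80)

Duplicates found: 1
Unique records: 5

1 duplicates, 5 unique


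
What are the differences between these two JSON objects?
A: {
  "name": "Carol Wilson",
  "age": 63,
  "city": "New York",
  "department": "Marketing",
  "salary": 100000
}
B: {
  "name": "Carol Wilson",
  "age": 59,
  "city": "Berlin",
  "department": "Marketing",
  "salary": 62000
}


Comparing each field (in key order):
  name: same
  age: DIFFERENT
  city: DIFFERENT
  department: same
  salary: DIFFERENT
Differences:
  age: 63 -> 59
  city: New York -> Berlin
  salary: 100000 -> 62000

3 field(s) changed

3 changes: age, city, salary


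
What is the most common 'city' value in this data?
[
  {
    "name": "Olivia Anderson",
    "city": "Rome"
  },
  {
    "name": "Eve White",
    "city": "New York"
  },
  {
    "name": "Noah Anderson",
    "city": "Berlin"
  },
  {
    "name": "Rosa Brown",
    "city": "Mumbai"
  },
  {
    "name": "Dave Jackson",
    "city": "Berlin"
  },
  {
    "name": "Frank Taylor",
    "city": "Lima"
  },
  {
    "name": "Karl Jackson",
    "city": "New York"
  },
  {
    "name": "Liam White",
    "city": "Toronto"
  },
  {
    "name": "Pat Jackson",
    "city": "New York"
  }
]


Counting 'city' values across 9 records:

  New York: 3 ###
  Berlin: 2 ##
  Rome: 1 #
  Mumbai: 1 #
  Lima: 1 #
  Toronto: 1 #

Most common: New York (3 times)

New York (3 times)


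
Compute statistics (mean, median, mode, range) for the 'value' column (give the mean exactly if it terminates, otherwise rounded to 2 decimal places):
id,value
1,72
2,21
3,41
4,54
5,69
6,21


Data: [72, 21, 41, 54, 69, 21]
Count: 6
Sum: 278
Mean: 278/6 ≈ 46.33 (rounded to 2 decimal places)
Sorted: [21, 21, 41, 54, 69, 72]
Median: 47.5
Mode: 21 (2 times)
Range: 72 - 21 = 51
Min: 21, Max: 72

mean≈46.33, median=47.5, mode=21, range=51


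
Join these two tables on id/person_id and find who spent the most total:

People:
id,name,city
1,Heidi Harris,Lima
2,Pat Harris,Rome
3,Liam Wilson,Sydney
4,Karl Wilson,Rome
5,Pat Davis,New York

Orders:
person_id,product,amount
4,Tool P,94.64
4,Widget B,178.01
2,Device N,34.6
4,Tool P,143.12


Join on: people.id = orders.person_id

Joined rows:
  Karl Wilson (Rome) bought Tool P for $94.64
  Karl Wilson (Rome) bought Widget B for $178.01
  Pat Harris (Rome) bought Device N for $34.6
  Karl Wilson (Rome) bought Tool P for $143.12

Total per person:
  Karl Wilson: $415.77
  Pat Harris: $34.60

Top spender: Karl Wilson ($415.77)

Karl Wilson ($415.77)


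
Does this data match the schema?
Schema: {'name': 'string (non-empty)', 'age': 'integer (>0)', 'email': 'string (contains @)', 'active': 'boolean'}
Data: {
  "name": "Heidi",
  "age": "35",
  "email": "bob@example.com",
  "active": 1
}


Validating each field against schema:
  name: OK (non-empty string)
  age: FAIL ("35" is not an integer)
  email: OK (string with @)
  active: FAIL (1 is not a boolean)

Result: INVALID (2 errors: age, active)

INVALID (2 errors: age, active)


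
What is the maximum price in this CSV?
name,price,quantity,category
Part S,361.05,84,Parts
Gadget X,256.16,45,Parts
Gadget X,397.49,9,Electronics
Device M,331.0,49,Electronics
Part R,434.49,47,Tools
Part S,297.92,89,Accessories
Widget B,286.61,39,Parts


Computing maximum price:
Values: [361.05, 256.16, 397.49, 331.0, 434.49, 297.92, 286.61]
Max = 434.49

434.49


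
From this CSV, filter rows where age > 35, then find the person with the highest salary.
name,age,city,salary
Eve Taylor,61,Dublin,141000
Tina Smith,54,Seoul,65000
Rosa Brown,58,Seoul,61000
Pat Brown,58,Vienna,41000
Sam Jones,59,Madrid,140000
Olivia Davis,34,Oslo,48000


Filter: age > 35
Sort by: salary (descending)

Filtered records (5):
  Eve Taylor, age 61, salary $141000
  Sam Jones, age 59, salary $140000
  Tina Smith, age 54, salary $65000
  Rosa Brown, age 58, salary $61000
  Pat Brown, age 58, salary $41000

Highest salary: Eve Taylor ($141000)

Eve Taylor


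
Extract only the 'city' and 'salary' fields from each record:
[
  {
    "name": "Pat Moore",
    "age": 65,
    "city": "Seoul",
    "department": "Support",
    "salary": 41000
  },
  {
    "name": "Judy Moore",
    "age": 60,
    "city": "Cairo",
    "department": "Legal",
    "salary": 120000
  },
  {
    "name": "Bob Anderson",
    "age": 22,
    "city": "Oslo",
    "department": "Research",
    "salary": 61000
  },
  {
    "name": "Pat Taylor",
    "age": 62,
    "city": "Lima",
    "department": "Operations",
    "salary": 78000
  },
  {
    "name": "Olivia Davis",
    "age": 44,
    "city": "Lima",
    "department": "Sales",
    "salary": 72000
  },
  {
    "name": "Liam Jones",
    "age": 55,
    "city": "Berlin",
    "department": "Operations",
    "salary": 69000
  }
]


Original: 6 records with fields: name, age, city, department, salary
Keep: ['city', 'salary']
Drop: ['name', 'age', 'department']
Result: 6 records, 2 fields each

[
  {
    "city": "Seoul",
    "salary": 41000
  },
  {
    "city": "Cairo",
    "salary": 120000
  },
  {
    "city": "Oslo",
    "salary": 61000
  },
  {
    "city": "Lima",
    "salary": 78000
  },
  {
    "city": "Lima",
    "salary": 72000
  },
  {
    "city": "Berlin",
    "salary": 69000
  }
]


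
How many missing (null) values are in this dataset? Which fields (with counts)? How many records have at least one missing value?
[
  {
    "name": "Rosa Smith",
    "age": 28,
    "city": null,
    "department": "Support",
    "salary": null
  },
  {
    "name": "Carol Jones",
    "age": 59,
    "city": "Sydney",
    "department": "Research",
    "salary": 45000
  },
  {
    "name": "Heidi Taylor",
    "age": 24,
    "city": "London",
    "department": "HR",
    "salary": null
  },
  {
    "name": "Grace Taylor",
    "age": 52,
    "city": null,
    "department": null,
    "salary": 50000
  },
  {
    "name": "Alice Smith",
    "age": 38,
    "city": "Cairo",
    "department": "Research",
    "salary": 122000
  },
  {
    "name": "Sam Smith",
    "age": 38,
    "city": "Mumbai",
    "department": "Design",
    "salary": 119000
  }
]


Checking for missing (null) values in 6 records:

  Rosa Smith: city, salary
  Carol Jones: complete
  Heidi Taylor: salary
  Grace Taylor: city, department
  Alice Smith: complete
  Sam Smith: complete

Per field:
  name: 0 missing
  age: 0 missing
  city: 2 missing
  department: 1 missing
  salary: 2 missing

Total missing values: 5
Records with any missing: 3

5 missing values (city: 2, department: 1, salary: 2); 3 incomplete records


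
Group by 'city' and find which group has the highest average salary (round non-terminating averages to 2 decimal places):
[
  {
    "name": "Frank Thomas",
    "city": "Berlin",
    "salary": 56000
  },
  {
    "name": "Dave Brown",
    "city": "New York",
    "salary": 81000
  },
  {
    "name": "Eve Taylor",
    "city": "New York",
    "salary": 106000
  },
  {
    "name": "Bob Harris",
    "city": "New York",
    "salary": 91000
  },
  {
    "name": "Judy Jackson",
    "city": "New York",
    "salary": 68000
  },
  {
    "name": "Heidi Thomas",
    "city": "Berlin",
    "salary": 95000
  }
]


Group by: city

Groups:
  Berlin: 2 people, avg salary = 151000/2 = $75500
  New York: 4 people, avg salary = 346000/4 = $86500

Highest average salary: New York ($86500)

New York ($86500)


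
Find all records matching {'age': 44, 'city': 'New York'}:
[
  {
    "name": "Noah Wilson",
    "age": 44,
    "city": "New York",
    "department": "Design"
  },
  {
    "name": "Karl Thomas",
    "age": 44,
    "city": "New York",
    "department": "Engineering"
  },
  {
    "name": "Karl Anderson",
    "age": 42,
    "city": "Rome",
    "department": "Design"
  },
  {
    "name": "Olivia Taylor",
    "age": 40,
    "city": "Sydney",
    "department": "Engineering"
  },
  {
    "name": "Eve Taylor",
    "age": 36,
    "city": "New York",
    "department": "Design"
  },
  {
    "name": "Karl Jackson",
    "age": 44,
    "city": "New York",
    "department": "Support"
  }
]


Search criteria: {'age': 44, 'city': 'New York'}

Checking 6 records:
  Noah Wilson: {age: 44, city: New York} <-- MATCH
  Karl Thomas: {age: 44, city: New York} <-- MATCH
  Karl Anderson: {age: 42, city: Rome}
  Olivia Taylor: {age: 40, city: Sydney}
  Eve Taylor: {age: 36, city: New York}
  Karl Jackson: {age: 44, city: New York} <-- MATCH

Matches: ["Noah Wilson", "Karl Thomas", "Karl Jackson"]

["Noah Wilson", "Karl Thomas", "Karl Jackson"]


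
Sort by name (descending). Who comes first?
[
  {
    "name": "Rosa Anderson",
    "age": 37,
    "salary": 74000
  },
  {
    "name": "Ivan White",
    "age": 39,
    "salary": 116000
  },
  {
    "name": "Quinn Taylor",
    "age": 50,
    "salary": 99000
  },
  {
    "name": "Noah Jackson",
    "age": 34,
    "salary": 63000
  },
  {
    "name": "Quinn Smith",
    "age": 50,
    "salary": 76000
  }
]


Sort by: name (descending)

Sorted order:
  1. Rosa Anderson (name = Rosa Anderson)
  2. Quinn Taylor (name = Quinn Taylor)
  3. Quinn Smith (name = Quinn Smith)
  4. Noah Jackson (name = Noah Jackson)
  5. Ivan White (name = Ivan White)

First: Rosa Anderson

Rosa Anderson


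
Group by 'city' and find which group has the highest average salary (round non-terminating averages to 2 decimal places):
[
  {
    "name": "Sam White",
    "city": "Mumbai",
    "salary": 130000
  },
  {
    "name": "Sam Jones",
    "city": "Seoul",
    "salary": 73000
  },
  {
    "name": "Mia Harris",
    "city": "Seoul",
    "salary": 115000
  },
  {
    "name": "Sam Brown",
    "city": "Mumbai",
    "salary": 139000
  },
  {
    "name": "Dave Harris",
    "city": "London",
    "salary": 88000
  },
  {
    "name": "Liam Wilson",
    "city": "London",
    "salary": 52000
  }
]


Group by: city

Groups:
  London: 2 people, avg salary = 140000/2 = $70000
  Mumbai: 2 people, avg salary = 269000/2 = $134500
  Seoul: 2 people, avg salary = 188000/2 = $94000

Highest average salary: Mumbai ($134500)

Mumbai ($134500)


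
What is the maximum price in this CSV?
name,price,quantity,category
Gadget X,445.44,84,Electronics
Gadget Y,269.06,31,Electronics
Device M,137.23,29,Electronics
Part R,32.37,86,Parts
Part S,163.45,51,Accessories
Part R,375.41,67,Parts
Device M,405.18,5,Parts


Computing maximum price:
Values: [445.44, 269.06, 137.23, 32.37, 163.45, 375.41, 405.18]
Max = 445.44

445.44


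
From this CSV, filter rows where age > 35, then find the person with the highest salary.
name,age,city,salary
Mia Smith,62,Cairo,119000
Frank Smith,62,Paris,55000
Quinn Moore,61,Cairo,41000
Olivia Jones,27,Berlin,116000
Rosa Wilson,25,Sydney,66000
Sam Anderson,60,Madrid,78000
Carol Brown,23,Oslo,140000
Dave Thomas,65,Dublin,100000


Filter: age > 35
Sort by: salary (descending)

Filtered records (5):
  Mia Smith, age 62, salary $119000
  Dave Thomas, age 65, salary $100000
  Sam Anderson, age 60, salary $78000
  Frank Smith, age 62, salary $55000
  Quinn Moore, age 61, salary $41000

Highest salary: Mia Smith ($119000)

Mia Smith


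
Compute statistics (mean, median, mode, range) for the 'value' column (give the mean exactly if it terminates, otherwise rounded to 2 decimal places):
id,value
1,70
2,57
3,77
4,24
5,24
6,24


Data: [70, 57, 77, 24, 24, 24]
Count: 6
Sum: 276
Mean: 276/6 = 46
Sorted: [24, 24, 24, 57, 70, 77]
Median: 40.5
Mode: 24 (3 times)
Range: 77 - 24 = 53
Min: 24, Max: 77

mean=46, median=40.5, mode=24, range=53


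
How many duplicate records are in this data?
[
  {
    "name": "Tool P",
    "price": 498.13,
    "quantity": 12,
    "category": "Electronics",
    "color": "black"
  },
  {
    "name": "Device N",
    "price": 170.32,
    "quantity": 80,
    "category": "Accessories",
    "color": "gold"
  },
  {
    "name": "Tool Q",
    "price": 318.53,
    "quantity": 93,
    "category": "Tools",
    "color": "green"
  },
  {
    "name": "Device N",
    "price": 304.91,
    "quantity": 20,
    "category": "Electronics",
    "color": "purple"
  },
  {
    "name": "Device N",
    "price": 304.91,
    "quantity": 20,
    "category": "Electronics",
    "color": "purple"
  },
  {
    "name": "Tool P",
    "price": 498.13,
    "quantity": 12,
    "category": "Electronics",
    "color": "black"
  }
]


Checking 6 records for duplicates:

  Row 1: Tool P ($498.13, qty 12)
  Row 2: Device N ($170.32, qty 80)
  Row 3: Tool Q ($318.53, qty 93)
  Row 4: Device N ($304.91, qty 20)
  Row 5: Device N ($304.91, qty 20) <-- DUPLICATE
  Row 6: Tool P ($498.13, qty 12) <-- DUPLICATE

Duplicates found: 2
Unique records: 4

2 duplicates, 4 unique


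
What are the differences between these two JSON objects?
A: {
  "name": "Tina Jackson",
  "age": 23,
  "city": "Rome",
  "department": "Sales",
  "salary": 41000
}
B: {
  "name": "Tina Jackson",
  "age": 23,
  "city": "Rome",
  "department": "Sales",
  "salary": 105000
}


Comparing each field (in key order):
  name: same
  age: same
  city: same
  department: same
  salary: DIFFERENT
Differences:
  salary: 41000 -> 105000

1 field(s) changed

1 change: salary


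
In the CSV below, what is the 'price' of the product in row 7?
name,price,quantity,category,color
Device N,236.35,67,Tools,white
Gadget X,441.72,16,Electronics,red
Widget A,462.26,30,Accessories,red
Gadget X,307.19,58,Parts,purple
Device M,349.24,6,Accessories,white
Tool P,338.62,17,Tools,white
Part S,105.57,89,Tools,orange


Query: Row 7 ('Part S'), column 'price'
Value: 105.57

105.57


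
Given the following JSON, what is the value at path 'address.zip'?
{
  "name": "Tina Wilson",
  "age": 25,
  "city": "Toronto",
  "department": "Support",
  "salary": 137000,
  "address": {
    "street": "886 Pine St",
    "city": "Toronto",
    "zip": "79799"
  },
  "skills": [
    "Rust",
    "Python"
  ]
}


Query: address.zip
Path: address -> zip
Value: 79799

79799


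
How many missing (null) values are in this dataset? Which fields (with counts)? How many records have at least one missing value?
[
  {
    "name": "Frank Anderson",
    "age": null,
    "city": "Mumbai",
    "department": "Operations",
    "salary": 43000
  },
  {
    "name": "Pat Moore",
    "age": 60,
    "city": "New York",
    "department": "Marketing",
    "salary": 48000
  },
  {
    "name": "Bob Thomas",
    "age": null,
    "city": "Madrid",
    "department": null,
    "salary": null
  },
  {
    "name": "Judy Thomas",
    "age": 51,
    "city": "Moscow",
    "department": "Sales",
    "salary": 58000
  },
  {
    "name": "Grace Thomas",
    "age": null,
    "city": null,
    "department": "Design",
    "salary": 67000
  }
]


Checking for missing (null) values in 5 records:

  Frank Anderson: age
  Pat Moore: complete
  Bob Thomas: age, department, salary
  Judy Thomas: complete
  Grace Thomas: age, city

Per field:
  name: 0 missing
  age: 3 missing
  city: 1 missing
  department: 1 missing
  salary: 1 missing

Total missing values: 6
Records with any missing: 3

6 missing values (age: 3, city: 1, department: 1, salary: 1); 3 incomplete records


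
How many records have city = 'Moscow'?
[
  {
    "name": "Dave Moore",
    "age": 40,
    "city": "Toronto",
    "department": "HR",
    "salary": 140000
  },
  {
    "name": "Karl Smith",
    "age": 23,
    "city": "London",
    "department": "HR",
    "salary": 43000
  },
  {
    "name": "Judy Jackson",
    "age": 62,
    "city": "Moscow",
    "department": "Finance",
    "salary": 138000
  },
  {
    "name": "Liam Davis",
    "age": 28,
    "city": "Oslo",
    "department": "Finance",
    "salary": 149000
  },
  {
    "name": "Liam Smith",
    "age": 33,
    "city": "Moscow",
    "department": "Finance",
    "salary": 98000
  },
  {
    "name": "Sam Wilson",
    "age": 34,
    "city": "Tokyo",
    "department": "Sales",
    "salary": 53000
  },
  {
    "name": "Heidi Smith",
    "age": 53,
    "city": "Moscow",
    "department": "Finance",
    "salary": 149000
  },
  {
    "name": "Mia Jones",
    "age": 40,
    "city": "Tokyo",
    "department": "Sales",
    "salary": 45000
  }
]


Data: 8 records
Condition: city = 'Moscow'

Checking each record:
  Dave Moore: Toronto
  Karl Smith: London
  Judy Jackson: Moscow MATCH
  Liam Davis: Oslo
  Liam Smith: Moscow MATCH
  Sam Wilson: Tokyo
  Heidi Smith: Moscow MATCH
  Mia Jones: Tokyo

Count: 3

3


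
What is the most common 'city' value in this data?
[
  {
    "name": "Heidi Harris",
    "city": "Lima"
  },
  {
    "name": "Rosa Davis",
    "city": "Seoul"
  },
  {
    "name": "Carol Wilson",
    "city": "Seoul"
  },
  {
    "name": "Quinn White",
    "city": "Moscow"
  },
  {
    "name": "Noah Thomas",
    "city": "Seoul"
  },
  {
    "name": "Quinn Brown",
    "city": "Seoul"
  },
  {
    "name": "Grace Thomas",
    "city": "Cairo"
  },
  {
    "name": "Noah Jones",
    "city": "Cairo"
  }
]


Counting 'city' values across 8 records:

  Seoul: 4 ####
  Cairo: 2 ##
  Lima: 1 #
  Moscow: 1 #

Most common: Seoul (4 times)

Seoul (4 times)


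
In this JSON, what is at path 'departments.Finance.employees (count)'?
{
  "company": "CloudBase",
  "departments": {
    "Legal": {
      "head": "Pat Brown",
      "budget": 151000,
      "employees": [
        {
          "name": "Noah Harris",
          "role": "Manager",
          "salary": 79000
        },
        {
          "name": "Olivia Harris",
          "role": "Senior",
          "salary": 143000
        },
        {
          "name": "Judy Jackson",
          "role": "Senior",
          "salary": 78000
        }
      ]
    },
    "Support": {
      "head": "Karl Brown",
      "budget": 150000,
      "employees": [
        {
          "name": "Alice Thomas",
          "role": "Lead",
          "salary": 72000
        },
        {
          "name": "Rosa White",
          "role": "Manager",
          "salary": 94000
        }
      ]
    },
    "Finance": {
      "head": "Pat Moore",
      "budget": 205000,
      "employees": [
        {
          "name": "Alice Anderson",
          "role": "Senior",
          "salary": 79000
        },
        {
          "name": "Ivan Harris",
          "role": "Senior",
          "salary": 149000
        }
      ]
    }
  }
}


Path: departments.Finance.employees (count)

Navigate:
  -> departments
  -> Finance
  -> employees (array, length 2)

2


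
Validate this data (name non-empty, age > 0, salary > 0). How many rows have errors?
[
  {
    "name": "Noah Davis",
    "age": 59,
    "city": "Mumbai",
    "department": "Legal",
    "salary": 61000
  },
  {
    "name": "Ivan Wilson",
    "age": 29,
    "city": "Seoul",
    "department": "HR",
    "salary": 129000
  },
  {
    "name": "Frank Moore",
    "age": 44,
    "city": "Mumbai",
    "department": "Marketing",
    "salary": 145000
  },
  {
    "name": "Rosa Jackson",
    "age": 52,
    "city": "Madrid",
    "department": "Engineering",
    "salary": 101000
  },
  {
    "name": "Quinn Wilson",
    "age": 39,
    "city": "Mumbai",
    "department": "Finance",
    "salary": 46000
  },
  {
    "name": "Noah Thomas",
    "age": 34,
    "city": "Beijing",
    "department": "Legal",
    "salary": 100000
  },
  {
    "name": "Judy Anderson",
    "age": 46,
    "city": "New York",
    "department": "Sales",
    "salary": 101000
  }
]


Validating 7 records:
Rules: name non-empty, age > 0, salary > 0

  Row 1 (Noah Davis): OK
  Row 2 (Ivan Wilson): OK
  Row 3 (Frank Moore): OK
  Row 4 (Rosa Jackson): OK
  Row 5 (Quinn Wilson): OK
  Row 6 (Noah Thomas): OK
  Row 7 (Judy Anderson): OK

Total errors: 0

0 errors


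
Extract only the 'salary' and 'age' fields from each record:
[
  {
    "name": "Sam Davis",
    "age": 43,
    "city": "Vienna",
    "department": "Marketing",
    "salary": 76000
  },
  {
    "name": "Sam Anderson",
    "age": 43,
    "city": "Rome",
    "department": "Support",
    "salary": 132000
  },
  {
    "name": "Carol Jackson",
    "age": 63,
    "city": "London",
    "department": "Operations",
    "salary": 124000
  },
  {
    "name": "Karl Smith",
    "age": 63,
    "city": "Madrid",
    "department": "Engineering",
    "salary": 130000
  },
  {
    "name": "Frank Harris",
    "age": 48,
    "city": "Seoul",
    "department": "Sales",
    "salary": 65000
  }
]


Original: 5 records with fields: name, age, city, department, salary
Keep: ['salary', 'age']
Drop: ['name', 'city', 'department']
Result: 5 records, 2 fields each

[
  {
    "salary": 76000,
    "age": 43
  },
  {
    "salary": 132000,
    "age": 43
  },
  {
    "salary": 124000,
    "age": 63
  },
  {
    "salary": 130000,
    "age": 63
  },
  {
    "salary": 65000,
    "age": 48
  }
]


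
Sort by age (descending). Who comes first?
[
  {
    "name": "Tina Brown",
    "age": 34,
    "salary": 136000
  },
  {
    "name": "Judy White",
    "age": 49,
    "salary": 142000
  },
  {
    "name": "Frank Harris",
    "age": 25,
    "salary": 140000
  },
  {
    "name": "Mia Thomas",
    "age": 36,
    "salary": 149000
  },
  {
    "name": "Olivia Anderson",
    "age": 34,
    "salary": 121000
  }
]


Sort by: age (descending)

Sorted order:
  1. Judy White (age = 49)
  2. Mia Thomas (age = 36)
  3. Tina Brown (age = 34)
  4. Olivia Anderson (age = 34)
  5. Frank Harris (age = 25)

First: Judy White

Judy White


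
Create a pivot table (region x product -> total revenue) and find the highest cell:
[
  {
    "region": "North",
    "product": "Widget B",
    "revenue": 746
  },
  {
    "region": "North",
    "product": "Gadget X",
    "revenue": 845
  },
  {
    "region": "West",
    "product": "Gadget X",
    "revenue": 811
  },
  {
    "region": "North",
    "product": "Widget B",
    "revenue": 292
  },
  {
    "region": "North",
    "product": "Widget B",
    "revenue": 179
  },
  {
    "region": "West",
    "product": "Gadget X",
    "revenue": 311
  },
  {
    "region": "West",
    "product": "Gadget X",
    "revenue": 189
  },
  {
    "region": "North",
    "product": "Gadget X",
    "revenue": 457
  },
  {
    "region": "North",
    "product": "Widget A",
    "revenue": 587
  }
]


Pivot: region (rows) x product (columns) -> total revenue

     Gadget X      Widget A      Widget B    
North         1302           587          1217  
West          1311             0             0  

Highest: West / Gadget X = $1311

West / Gadget X = $1311


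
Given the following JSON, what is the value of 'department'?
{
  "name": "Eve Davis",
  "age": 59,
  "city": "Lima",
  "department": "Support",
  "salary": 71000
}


Looking up field 'department'
Value: Support

Support


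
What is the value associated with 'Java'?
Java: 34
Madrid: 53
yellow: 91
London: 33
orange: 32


Looking up key 'Java'
Value: 34

34


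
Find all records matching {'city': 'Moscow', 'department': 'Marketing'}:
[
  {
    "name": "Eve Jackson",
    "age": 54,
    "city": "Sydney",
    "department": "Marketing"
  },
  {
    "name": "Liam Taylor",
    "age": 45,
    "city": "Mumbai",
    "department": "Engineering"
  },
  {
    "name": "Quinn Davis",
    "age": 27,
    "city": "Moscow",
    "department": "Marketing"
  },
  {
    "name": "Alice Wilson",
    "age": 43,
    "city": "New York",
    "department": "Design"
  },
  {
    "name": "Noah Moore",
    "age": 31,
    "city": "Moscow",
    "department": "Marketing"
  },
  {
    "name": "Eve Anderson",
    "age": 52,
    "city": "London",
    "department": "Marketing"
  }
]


Search criteria: {'city': 'Moscow', 'department': 'Marketing'}

Checking 6 records:
  Eve Jackson: {city: Sydney, department: Marketing}
  Liam Taylor: {city: Mumbai, department: Engineering}
  Quinn Davis: {city: Moscow, department: Marketing} <-- MATCH
  Alice Wilson: {city: New York, department: Design}
  Noah Moore: {city: Moscow, department: Marketing} <-- MATCH
  Eve Anderson: {city: London, department: Marketing}

Matches: ["Quinn Davis", "Noah Moore"]

["Quinn Davis", "Noah Moore"]


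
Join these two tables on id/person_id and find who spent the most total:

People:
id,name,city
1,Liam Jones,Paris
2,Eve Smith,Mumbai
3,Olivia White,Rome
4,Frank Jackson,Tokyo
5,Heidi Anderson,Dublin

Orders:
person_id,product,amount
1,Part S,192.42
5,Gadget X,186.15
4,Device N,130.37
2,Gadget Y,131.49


Join on: people.id = orders.person_id

Joined rows:
  Liam Jones (Paris) bought Part S for $192.42
  Heidi Anderson (Dublin) bought Gadget X for $186.15
  Frank Jackson (Tokyo) bought Device N for $130.37
  Eve Smith (Mumbai) bought Gadget Y for $131.49

Total per person:
  Liam Jones: $192.42
  Heidi Anderson: $186.15
  Eve Smith: $131.49
  Frank Jackson: $130.37

Top spender: Liam Jones ($192.42)

Liam Jones ($192.42)


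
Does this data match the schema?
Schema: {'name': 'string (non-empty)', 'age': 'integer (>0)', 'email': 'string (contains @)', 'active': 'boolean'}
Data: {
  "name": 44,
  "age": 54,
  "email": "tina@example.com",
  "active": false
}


Validating each field against schema:
  name: FAIL (44 is not a string)
  age: OK (positive integer)
  email: OK (string with @)
  active: OK (boolean)

Result: INVALID (1 error: name)

INVALID (1 error: name)


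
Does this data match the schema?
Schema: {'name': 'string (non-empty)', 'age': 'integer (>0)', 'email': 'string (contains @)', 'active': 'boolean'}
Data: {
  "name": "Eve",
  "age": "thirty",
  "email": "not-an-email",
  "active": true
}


Validating each field against schema:
  name: OK (non-empty string)
  age: FAIL ("thirty" is not an integer)
  email: FAIL ("not-an-email" does not contain @)
  active: OK (boolean)

Result: INVALID (2 errors: age, email)

INVALID (2 errors: age, email)


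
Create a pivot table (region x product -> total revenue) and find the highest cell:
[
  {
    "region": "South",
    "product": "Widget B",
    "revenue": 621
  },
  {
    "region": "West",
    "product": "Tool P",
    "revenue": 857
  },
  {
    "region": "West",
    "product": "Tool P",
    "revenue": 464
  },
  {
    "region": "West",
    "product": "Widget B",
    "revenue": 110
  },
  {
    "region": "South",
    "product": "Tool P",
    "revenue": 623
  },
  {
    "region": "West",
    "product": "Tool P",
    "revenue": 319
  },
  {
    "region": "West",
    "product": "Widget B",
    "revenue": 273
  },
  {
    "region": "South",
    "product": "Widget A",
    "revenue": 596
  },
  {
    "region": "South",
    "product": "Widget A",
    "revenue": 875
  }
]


Pivot: region (rows) x product (columns) -> total revenue

     Tool P        Widget A      Widget B    
South          623          1471           621  
West          1640             0           383  

Highest: West / Tool P = $1640

West / Tool P = $1640


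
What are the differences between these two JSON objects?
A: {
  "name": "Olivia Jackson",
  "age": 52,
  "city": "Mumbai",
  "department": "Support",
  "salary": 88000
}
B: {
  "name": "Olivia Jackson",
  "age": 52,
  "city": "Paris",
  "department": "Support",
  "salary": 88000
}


Comparing each field (in key order):
  name: same
  age: same
  city: DIFFERENT
  department: same
  salary: same
Differences:
  city: Mumbai -> Paris

1 field(s) changed

1 change: city


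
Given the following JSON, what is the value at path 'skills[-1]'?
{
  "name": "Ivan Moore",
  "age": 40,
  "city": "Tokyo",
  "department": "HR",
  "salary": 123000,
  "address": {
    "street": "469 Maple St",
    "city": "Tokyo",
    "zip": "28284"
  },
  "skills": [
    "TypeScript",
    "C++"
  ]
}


Query: skills[-1]
Path: skills -> last element
Value: C++

C++


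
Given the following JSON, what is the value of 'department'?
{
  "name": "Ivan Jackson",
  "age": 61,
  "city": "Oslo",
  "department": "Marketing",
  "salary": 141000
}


Looking up field 'department'
Value: Marketing

Marketing


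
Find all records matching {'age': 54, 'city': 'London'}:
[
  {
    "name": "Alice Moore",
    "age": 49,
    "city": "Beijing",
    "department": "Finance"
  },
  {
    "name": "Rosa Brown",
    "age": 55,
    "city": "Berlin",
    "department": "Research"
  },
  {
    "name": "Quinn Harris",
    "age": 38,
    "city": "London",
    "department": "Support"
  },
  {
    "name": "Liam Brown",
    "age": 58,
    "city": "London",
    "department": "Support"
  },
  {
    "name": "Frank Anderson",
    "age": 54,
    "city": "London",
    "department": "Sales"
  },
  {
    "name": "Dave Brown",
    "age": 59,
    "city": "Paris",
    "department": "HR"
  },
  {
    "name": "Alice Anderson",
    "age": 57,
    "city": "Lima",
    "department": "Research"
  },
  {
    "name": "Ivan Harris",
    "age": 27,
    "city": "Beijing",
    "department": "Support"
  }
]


Search criteria: {'age': 54, 'city': 'London'}

Checking 8 records:
  Alice Moore: {age: 49, city: Beijing}
  Rosa Brown: {age: 55, city: Berlin}
  Quinn Harris: {age: 38, city: London}
  Liam Brown: {age: 58, city: London}
  Frank Anderson: {age: 54, city: London} <-- MATCH
  Dave Brown: {age: 59, city: Paris}
  Alice Anderson: {age: 57, city: Lima}
  Ivan Harris: {age: 27, city: Beijing}

Matches: ["Frank Anderson"]

["Frank Anderson"]


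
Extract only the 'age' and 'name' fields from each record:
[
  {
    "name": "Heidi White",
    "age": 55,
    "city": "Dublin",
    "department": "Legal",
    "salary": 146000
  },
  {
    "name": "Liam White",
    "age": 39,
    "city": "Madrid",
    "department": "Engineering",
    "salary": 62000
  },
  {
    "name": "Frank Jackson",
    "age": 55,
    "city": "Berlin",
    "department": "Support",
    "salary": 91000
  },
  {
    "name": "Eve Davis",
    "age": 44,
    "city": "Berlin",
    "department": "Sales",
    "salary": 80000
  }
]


Original: 4 records with fields: name, age, city, department, salary
Keep: ['age', 'name']
Drop: ['city', 'department', 'salary']
Result: 4 records, 2 fields each

[
  {
    "age": 55,
    "name": "Heidi White"
  },
  {
    "age": 39,
    "name": "Liam White"
  },
  {
    "age": 55,
    "name": "Frank Jackson"
  },
  {
    "age": 44,
    "name": "Eve Davis"
  }
]


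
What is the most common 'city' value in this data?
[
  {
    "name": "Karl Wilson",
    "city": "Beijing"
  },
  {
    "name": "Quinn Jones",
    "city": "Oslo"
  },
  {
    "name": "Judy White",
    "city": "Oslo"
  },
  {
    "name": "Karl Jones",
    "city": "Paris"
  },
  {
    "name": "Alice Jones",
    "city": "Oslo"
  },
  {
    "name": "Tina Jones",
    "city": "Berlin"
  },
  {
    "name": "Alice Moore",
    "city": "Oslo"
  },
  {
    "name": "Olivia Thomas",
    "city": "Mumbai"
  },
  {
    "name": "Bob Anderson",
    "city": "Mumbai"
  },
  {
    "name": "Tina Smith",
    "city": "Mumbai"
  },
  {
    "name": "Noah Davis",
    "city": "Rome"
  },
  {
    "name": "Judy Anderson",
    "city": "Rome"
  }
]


Counting 'city' values across 12 records:

  Oslo: 4 ####
  Mumbai: 3 ###
  Rome: 2 ##
  Beijing: 1 #
  Paris: 1 #
  Berlin: 1 #

Most common: Oslo (4 times)

Oslo (4 times)


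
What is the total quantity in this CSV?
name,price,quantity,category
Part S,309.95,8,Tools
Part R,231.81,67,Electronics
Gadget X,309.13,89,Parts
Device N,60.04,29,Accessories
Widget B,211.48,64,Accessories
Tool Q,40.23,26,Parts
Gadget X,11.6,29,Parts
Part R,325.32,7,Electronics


Computing total quantity:
Values: [8, 67, 89, 29, 64, 26, 29, 7]
Sum = 319

319


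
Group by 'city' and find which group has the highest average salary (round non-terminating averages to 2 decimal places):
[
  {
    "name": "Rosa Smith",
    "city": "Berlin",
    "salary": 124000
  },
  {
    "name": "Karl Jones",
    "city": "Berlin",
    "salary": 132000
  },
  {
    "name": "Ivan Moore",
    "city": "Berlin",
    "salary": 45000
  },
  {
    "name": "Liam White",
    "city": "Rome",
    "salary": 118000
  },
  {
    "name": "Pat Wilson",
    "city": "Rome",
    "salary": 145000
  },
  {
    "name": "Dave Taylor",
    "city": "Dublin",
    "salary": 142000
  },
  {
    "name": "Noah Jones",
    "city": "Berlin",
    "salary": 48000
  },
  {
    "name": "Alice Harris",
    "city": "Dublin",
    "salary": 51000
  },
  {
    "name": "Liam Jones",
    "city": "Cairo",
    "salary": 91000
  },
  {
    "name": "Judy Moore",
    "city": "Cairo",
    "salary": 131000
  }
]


Group by: city

Groups:
  Berlin: 4 people, avg salary = 349000/4 = $87250
  Cairo: 2 people, avg salary = 222000/2 = $111000
  Dublin: 2 people, avg salary = 193000/2 = $96500
  Rome: 2 people, avg salary = 263000/2 = $131500

Highest average salary: Rome ($131500)

Rome ($131500)


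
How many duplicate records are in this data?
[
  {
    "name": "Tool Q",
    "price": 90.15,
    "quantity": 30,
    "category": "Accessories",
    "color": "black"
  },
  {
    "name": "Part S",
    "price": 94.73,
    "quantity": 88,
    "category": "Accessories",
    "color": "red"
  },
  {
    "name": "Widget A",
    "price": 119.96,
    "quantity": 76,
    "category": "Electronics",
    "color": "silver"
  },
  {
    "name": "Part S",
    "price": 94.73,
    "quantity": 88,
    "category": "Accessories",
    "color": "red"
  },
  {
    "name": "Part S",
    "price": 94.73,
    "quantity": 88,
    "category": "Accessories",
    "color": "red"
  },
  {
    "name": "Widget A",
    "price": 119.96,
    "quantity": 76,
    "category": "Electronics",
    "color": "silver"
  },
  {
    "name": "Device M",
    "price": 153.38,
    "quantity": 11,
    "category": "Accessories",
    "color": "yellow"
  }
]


Checking 7 records for duplicates:

  Row 1: Tool Q ($90.15, qty 30)
  Row 2: Part S ($94.73, qty 88)
  Row 3: Widget A ($119.96, qty 76)
  Row 4: Part S ($94.73, qty 88) <-- DUPLICATE
  Row 5: Part S ($94.73, qty 88) <-- DUPLICATE
  Row 6: Widget A ($119.96, qty 76) <-- DUPLICATE
  Row 7: Device M ($153.38, qty 11)

Duplicates found: 3
Unique records: 4

3 duplicates, 4 unique


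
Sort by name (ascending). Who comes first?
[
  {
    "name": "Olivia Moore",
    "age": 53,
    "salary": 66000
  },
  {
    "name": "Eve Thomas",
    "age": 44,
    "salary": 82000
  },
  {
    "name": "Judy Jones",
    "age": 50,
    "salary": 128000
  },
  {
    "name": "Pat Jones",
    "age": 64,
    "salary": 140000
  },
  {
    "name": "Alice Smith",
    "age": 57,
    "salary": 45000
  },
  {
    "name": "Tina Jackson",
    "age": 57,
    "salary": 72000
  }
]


Sort by: name (ascending)

Sorted order:
  1. Alice Smith (name = Alice Smith)
  2. Eve Thomas (name = Eve Thomas)
  3. Judy Jones (name = Judy Jones)
  4. Olivia Moore (name = Olivia Moore)
  5. Pat Jones (name = Pat Jones)
  6. Tina Jackson (name = Tina Jackson)

First: Alice Smith

Alice Smith


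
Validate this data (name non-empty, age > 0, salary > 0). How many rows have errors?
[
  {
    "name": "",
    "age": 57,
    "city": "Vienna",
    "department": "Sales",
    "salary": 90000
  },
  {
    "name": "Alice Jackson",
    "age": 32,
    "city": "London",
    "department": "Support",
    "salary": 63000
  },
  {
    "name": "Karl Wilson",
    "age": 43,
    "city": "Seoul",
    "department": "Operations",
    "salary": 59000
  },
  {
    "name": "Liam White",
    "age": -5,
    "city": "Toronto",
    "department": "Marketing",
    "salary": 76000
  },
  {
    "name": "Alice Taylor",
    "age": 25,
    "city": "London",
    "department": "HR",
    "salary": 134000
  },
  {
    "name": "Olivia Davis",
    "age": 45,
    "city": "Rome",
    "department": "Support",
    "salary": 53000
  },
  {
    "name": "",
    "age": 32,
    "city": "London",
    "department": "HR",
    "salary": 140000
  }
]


Validating 7 records:
Rules: name non-empty, age > 0, salary > 0

  Row 1 (???): empty name
  Row 2 (Alice Jackson): OK
  Row 3 (Karl Wilson): OK
  Row 4 (Liam White): negative age: -5
  Row 5 (Alice Taylor): OK
  Row 6 (Olivia Davis): OK
  Row 7 (???): empty name

Total errors: 3

3 errors


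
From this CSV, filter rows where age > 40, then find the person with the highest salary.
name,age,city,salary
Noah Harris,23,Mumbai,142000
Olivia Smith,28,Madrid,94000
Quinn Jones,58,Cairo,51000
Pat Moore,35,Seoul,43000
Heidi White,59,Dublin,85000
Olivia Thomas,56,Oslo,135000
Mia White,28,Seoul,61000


Filter: age > 40
Sort by: salary (descending)

Filtered records (3):
  Olivia Thomas, age 56, salary $135000
  Heidi White, age 59, salary $85000
  Quinn Jones, age 58, salary $51000

Highest salary: Olivia Thomas ($135000)

Olivia Thomas
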